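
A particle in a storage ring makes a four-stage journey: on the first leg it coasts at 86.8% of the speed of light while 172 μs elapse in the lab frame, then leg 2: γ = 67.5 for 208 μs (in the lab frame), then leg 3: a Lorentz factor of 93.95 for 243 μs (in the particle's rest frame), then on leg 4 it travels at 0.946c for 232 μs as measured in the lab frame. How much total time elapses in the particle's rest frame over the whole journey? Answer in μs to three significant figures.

τ = 407 μs

Leg 1: β = 0.868; γ = 1/√(1 − 0.868²) = 1/√0.2466 = 2.014; τ_1 = 172/2.014 = 85.41 μs.
Leg 2: γ = 67.5; τ_2 = 208/67.50 = 3.081 μs.
Leg 3: 243 μs is already measured in the particle's rest frame.
Leg 4: γ = 1/√(1 − 0.946²) = 1/√0.1051 = 3.085; τ_4 = 232/3.085 = 75.21 μs.
Total: 85.41 + 3.081 + 243.0 + 75.21 μs.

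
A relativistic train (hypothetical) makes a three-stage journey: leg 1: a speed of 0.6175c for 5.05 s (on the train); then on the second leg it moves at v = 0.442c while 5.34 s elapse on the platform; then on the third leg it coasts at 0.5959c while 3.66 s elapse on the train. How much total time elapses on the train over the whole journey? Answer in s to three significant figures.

τ = 13.5 s

Leg 1: 5.05 s is already measured on the train.
Leg 2: γ = 1/√(1 − 0.442²) = 1/√0.8046 = 1.115; τ_2 = 5.34/1.115 = 4.790 s.
Leg 3: 3.66 s is already measured on the train.
Total: 5.050 + 4.790 + 3.660 s.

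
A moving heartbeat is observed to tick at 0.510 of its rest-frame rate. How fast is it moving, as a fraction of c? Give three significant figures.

β = 0.860

Rate ratio = 1/γ, so γ = 1/0.510 = 1.961.
β = √(1 − 1/γ²) = √(1 − 0.510²) = √0.7399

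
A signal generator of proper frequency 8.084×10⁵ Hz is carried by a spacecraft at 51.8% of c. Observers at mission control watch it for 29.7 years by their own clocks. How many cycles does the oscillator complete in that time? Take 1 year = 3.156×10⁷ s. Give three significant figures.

β = 0.518; γ = 1/√(1 − 0.518²) = 1/√0.7317 = 1.169
During 29.7 years of lab time, the oscillator's proper time advances by τ = Δt/γ = 29.7/1.169 = 25.40 years = 8.018×10⁸ s.
N = f × τ = 8.084×10⁵ × 8.018×10⁸ = 6.482×10¹⁴.

N = 6.48×10¹⁴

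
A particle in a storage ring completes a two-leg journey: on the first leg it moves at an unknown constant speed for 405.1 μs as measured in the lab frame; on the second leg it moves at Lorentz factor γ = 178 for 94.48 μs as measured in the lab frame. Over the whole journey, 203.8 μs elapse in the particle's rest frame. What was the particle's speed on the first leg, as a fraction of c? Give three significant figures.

β = 0.865

Leg 1: speed unknown; τ_1 = 405.1/γ_1.
Leg 2: γ = 178; τ_2 = 94.48/178.0 = 0.5308 μs.
Total proper time: τ_1 + 0.5308 = 203.8, so τ_1 = 203.8 − 0.5308 = 203.3 μs.
γ_1 = 405.1/203.3 = 1.993; β = √(1 − 1/γ²) = √0.7482.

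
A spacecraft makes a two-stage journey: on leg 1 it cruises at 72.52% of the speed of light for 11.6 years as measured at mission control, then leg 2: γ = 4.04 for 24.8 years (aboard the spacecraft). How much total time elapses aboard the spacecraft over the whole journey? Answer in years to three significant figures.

Leg 1: β = 0.7252; γ = 1/√(1 − 0.7252²) = 1/√0.4741 = 1.452; τ_1 = 11.6/1.452 = 7.987 years.
Leg 2: 24.8 years is already measured aboard the spacecraft.
Total: 7.987 + 24.80 years.

τ = 32.8 years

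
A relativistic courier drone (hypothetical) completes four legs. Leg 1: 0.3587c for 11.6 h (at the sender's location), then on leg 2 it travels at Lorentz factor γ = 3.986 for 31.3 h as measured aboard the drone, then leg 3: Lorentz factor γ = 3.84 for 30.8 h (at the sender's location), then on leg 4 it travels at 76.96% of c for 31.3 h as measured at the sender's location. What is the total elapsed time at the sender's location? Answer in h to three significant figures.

Δt = 198 h

Leg 1: 11.6 h is already measured at the sender's location.
Leg 2: γ = 3.986; Δt_2 = 3.986 × 31.3 = 124.8 h.
Leg 3: 30.8 h is already measured at the sender's location.
Leg 4: 31.3 h is already measured at the sender's location.
Total: 11.60 + 124.8 + 30.80 + 31.30 h.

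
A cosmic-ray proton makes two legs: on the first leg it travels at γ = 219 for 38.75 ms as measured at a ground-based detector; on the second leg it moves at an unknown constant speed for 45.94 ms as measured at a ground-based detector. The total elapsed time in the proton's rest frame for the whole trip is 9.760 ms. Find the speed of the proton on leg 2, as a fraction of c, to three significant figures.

Leg 1: γ = 219; τ_1 = 38.75/219.0 = 0.1769 ms.
Leg 2: speed unknown; τ_2 = 45.94/γ_2.
Total proper time: 0.1769 + τ_2 = 9.760, so τ_2 = 9.760 − 0.1769 = 9.583 ms.
γ_2 = 45.94/9.583 = 4.794; β = √(1 − 1/γ²) = √0.9565.

β = 0.978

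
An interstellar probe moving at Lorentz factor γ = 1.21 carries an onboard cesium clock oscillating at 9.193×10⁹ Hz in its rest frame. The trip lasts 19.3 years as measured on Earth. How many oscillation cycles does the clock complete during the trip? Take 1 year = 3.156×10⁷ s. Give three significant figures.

γ = 1.21
The oscillator's own cycle count is N = f × τ where τ is the proper time aboard the probe. τ = Δt/γ = 19.3/1.210 = 15.95 years = 5.034×10⁸ s.
N = 9.193×10⁹ × 5.034×10⁸ = 4.628×10¹⁸.

N = 4.63×10¹⁸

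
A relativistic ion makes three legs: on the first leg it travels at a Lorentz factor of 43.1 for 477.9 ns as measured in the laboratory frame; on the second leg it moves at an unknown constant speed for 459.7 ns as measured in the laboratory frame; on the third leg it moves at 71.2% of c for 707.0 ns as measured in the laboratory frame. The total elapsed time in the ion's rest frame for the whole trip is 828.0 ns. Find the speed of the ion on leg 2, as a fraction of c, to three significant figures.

β = 0.717

Leg 1: γ = 43.1; τ_1 = 477.9/43.10 = 11.09 ns.
Leg 2: speed unknown; τ_2 = 459.7/γ_2.
Leg 3: β = 0.712; γ = 1/√(1 − 0.712²) = 1/√0.4931 = 1.424; τ_3 = 707.0/1.424 = 496.4 ns.
Total proper time: 11.09 + τ_2 + 496.4 = 828.0, so τ_2 = 828.0 − 507.5 = 320.5 ns.
γ_2 = 459.7/320.5 = 1.434; β = √(1 − 1/γ²) = √0.5140.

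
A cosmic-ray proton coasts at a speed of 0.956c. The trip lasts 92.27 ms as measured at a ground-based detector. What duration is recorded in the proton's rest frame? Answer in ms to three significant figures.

γ = 1/√(1 − 0.956²) = 1/√0.08606 = 3.409
The interval measured at a ground-based detector is the dilated one; the clock in the proton's rest frame measures the proper time τ = Δt/γ = 92.27/3.409 ms.

τ = 27.1 ms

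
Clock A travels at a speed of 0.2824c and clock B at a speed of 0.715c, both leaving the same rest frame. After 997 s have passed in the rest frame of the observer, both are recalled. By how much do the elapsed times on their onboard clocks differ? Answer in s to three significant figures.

|τ_A − τ_B| = 259 s

A: γ = 1/√(1 − 0.2824²) = 1/√0.9203 = 1.042; τ_A = 997/1.042 = 956.4 s.
B: γ = 1/√(1 − 0.715²) = 1/√0.4888 = 1.430; τ_B = 997/1.430 = 697.0 s.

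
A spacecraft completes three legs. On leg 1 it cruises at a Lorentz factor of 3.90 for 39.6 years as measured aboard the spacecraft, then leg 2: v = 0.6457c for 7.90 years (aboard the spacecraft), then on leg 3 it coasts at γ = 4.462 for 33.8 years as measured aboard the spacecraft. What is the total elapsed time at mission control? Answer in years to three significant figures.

Leg 1: γ = 3.90; Δt_1 = 3.900 × 39.6 = 154.4 years.
Leg 2: γ = 1/√(1 − 0.6457²) = 1/√0.5831 = 1.310; Δt_2 = 1.310 × 7.90 = 10.35 years.
Leg 3: γ = 4.462; Δt_3 = 4.462 × 33.8 = 150.8 years.
Total: 154.4 + 10.35 + 150.8 years.

Δt = 316 years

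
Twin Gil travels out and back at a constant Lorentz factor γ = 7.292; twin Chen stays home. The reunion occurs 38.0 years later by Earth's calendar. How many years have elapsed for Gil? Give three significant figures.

τ = 5.21 years

γ = 7.292
Gil's clock measures proper time along the trip: τ = Δt/γ = 38.0/7.292 years.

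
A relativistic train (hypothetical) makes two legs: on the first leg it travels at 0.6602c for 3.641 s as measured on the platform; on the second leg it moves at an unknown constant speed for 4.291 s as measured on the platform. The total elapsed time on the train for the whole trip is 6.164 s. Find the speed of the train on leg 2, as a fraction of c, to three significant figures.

Leg 1: γ = 1/√(1 − 0.6602²) = 1/√0.5641 = 1.331; τ_1 = 3.641/1.331 = 2.735 s.
Leg 2: speed unknown; τ_2 = 4.291/γ_2.
Total proper time: 2.735 + τ_2 = 6.164, so τ_2 = 6.164 − 2.735 = 3.429 s.
γ_2 = 4.291/3.429 = 1.251; β = √(1 − 1/γ²) = √0.3613.

β = 0.601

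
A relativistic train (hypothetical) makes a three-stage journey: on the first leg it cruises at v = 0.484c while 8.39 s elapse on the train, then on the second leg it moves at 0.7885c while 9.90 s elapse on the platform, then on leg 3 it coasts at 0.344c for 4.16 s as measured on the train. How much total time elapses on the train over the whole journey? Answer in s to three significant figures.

τ = 18.6 s

Leg 1: 8.39 s is already measured on the train.
Leg 2: γ = 1/√(1 − 0.7885²) = 1/√0.3783 = 1.626; τ_2 = 9.90/1.626 = 6.089 s.
Leg 3: 4.16 s is already measured on the train.
Total: 8.390 + 6.089 + 4.160 s.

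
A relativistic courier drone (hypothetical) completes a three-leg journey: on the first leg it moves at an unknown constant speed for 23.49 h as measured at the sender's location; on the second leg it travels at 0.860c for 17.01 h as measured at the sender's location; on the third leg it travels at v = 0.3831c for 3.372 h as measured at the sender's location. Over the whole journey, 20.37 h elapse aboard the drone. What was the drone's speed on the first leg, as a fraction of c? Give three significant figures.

β = 0.931

Leg 1: speed unknown; τ_1 = 23.49/γ_1.
Leg 2: γ = 1/√(1 − 0.860²) = 1/√0.2604 = 1.960; τ_2 = 17.01/1.960 = 8.680 h.
Leg 3: γ = 1/√(1 − 0.3831²) = 1/√0.8532 = 1.083; τ_3 = 3.372/1.083 = 3.115 h.
Total proper time: τ_1 + 8.680 + 3.115 = 20.37, so τ_1 = 20.37 − 11.79 = 8.575 h.
γ_1 = 23.49/8.575 = 2.739; β = √(1 − 1/γ²) = √0.8667.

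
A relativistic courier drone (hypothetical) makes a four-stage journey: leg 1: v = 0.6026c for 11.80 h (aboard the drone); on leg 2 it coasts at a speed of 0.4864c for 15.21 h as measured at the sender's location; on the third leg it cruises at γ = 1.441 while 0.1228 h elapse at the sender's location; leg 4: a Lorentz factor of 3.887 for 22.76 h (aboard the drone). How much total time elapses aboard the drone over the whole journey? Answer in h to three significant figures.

Leg 1: 11.80 h is already measured aboard the drone.
Leg 2: γ = 1/√(1 − 0.4864²) = 1/√0.7634 = 1.145; τ_2 = 15.21/1.145 = 13.29 h.
Leg 3: γ = 1.441; τ_3 = 0.1228/1.441 = 0.08522 h.
Leg 4: 22.76 h is already measured aboard the drone.
Total: 11.80 + 13.29 + 0.08522 + 22.76 h.

τ = 47.9 h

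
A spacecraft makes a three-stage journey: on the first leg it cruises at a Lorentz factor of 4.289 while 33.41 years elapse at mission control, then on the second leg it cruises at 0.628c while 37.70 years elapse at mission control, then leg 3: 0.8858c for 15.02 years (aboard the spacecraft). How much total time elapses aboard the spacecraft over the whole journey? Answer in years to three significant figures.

τ = 52.1 years

Leg 1: γ = 4.289; τ_1 = 33.41/4.289 = 7.790 years.
Leg 2: γ = 1/√(1 − 0.628²) = 1/√0.6056 = 1.285; τ_2 = 37.70/1.285 = 29.34 years.
Leg 3: 15.02 years is already measured aboard the spacecraft.
Total: 7.790 + 29.34 + 15.02 years.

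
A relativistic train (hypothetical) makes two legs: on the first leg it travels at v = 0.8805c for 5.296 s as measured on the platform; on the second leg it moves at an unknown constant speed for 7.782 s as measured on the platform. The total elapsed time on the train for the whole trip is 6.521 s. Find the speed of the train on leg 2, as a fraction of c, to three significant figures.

β = 0.857

Leg 1: γ = 1/√(1 − 0.8805²) = 1/√0.2247 = 2.109; τ_1 = 5.296/2.109 = 2.511 s.
Leg 2: speed unknown; τ_2 = 7.782/γ_2.
Total proper time: 2.511 + τ_2 = 6.521, so τ_2 = 6.521 − 2.511 = 4.010 s.
γ_2 = 7.782/4.010 = 1.940; β = √(1 − 1/γ²) = √0.7344.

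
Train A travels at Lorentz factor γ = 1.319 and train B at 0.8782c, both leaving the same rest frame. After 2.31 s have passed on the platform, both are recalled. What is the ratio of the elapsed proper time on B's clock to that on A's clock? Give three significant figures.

A: γ = 1.319. B: γ = 1/√(1 − 0.8782²) = 1/√0.2288 = 2.091.
τ_A/τ_B = γ_B/γ_A = 2.091/1.319 = 1.585, so τ_B/τ_A = 0.6309.

τ_B/τ_A = 0.631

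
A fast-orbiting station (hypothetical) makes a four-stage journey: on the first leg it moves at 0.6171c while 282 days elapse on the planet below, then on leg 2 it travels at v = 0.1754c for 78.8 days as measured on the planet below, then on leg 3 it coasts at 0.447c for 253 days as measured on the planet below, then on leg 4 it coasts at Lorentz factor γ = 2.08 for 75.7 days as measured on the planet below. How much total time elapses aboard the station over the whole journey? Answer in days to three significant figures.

τ = 562 days

Leg 1: γ = 1/√(1 − 0.6171²) = 1/√0.6192 = 1.271; τ_1 = 282/1.271 = 221.9 days.
Leg 2: γ = 1/√(1 − 0.1754²) = 1/√0.9692 = 1.016; τ_2 = 78.8/1.016 = 77.58 days.
Leg 3: γ = 1/√(1 − 0.447²) = 1/√0.8002 = 1.118; τ_3 = 253/1.118 = 226.3 days.
Leg 4: γ = 2.08; τ_4 = 75.7/2.080 = 36.39 days.
Total: 221.9 + 77.58 + 226.3 + 36.39 days.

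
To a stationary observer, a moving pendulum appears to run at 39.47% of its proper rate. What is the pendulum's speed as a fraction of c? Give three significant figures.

β = 0.919

Rate ratio = 1/γ, so γ = 1/0.3947 = 2.534.
β = √(1 − 1/γ²) = √(1 − 0.3947²) = √0.8442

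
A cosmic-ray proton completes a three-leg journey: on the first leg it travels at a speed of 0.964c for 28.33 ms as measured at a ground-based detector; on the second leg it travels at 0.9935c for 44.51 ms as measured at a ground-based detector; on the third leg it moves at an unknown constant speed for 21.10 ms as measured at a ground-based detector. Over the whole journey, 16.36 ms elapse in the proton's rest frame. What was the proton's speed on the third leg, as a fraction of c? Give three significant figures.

Leg 1: γ = 1/√(1 − 0.964²) = 1/√0.07070 = 3.761; τ_1 = 28.33/3.761 = 7.533 ms.
Leg 2: γ = 1/√(1 − 0.9935²) = 1/√0.01296 = 8.785; τ_2 = 44.51/8.785 = 5.067 ms.
Leg 3: speed unknown; τ_3 = 21.10/γ_3.
Total proper time: 7.533 + 5.067 + τ_3 = 16.36, so τ_3 = 16.36 − 12.60 = 3.760 ms.
γ_3 = 21.10/3.760 = 5.611; β = √(1 − 1/γ²) = √0.9682.

β = 0.984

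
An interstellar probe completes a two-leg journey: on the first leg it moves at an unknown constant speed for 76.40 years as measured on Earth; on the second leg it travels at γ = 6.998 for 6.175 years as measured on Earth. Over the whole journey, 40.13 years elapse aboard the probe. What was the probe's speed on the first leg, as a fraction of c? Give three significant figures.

Leg 1: speed unknown; τ_1 = 76.40/γ_1.
Leg 2: γ = 6.998; τ_2 = 6.175/6.998 = 0.8824 years.
Total proper time: τ_1 + 0.8824 = 40.13, so τ_1 = 40.13 − 0.8824 = 39.25 years.
γ_1 = 76.40/39.25 = 1.947; β = √(1 − 1/γ²) = √0.7361.

β = 0.858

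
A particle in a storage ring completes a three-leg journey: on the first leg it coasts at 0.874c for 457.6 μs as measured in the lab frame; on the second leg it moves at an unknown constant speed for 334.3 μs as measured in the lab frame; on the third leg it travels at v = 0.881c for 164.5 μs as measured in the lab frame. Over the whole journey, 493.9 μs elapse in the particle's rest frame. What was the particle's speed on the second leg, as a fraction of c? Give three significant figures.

β = 0.815

Leg 1: γ = 1/√(1 − 0.874²) = 1/√0.2361 = 2.058; τ_1 = 457.6/2.058 = 222.4 μs.
Leg 2: speed unknown; τ_2 = 334.3/γ_2.
Leg 3: γ = 1/√(1 − 0.881²) = 1/√0.2238 = 2.114; τ_3 = 164.5/2.114 = 77.83 μs.
Total proper time: 222.4 + τ_2 + 77.83 = 493.9, so τ_2 = 493.9 − 300.2 = 193.7 μs.
γ_2 = 334.3/193.7 = 1.726; β = √(1 − 1/γ²) = √0.6642.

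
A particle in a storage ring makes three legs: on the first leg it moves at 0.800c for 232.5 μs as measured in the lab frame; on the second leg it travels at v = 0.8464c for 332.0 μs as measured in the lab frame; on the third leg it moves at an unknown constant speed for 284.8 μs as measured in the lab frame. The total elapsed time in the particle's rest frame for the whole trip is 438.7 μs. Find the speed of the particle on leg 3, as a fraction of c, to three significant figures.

β = 0.903

Leg 1: γ = 1/√(1 − 0.800²) = 5/3 ≈ 1.667; τ_1 = 232.5/1.667 = 139.5 μs.
Leg 2: γ = 1/√(1 − 0.8464²) = 1/√0.2836 = 1.878; τ_2 = 332.0/1.878 = 176.8 μs.
Leg 3: speed unknown; τ_3 = 284.8/γ_3.
Total proper time: 139.5 + 176.8 + τ_3 = 438.7, so τ_3 = 438.7 − 316.3 = 122.4 μs.
γ_3 = 284.8/122.4 = 2.327; β = √(1 − 1/γ²) = √0.8153.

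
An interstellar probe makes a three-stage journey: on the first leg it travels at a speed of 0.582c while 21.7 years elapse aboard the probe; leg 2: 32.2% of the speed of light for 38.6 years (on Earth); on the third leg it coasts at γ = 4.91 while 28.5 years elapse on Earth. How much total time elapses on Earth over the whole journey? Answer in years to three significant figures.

Δt = 93.8 years

Leg 1: γ = 1/√(1 − 0.582²) = 1/√0.6613 = 1.230; Δt_1 = 1.230 × 21.7 = 26.69 years.
Leg 2: 38.6 years is already measured on Earth.
Leg 3: 28.5 years is already measured on Earth.
Total: 26.69 + 38.60 + 28.50 years.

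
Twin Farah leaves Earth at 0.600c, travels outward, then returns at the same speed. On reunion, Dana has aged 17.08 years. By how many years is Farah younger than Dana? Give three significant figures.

Δt − τ = 3.42 years

γ = 1/√(1 − 0.600²) = 5/4 = 1.250
Farah's elapsed proper time: τ = 17.08/1.250 = 13.66 years.
Age gap = Δt − τ = 17.08 − 13.66 years.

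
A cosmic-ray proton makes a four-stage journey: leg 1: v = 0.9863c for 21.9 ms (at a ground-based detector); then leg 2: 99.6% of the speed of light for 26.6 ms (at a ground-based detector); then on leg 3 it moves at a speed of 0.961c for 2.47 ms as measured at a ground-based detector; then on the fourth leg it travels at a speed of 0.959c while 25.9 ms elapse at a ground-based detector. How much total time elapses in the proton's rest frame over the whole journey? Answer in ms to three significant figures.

τ = 14.0 ms

Leg 1: γ = 1/√(1 − 0.9863²) = 1/√0.02721 = 6.062; τ_1 = 21.9/6.062 = 3.613 ms.
Leg 2: β = 0.996; γ = 1/√(1 − 0.996²) = 1/√0.007984 = 11.19; τ_2 = 26.6/11.19 = 2.377 ms.
Leg 3: γ = 1/√(1 − 0.961²) = 1/√0.07648 = 3.616; τ_3 = 2.47/3.616 = 0.6831 ms.
Leg 4: γ = 1/√(1 − 0.959²) = 1/√0.08032 = 3.529; τ_4 = 25.9/3.529 = 7.340 ms.
Total: 3.613 + 2.377 + 0.6831 + 7.340 ms.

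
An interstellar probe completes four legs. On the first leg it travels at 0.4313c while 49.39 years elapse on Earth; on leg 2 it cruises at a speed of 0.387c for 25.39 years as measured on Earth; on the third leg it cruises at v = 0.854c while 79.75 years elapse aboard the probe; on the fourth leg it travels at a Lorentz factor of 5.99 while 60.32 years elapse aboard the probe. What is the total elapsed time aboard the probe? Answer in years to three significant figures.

Leg 1: γ = 1/√(1 − 0.4313²) = 1/√0.8140 = 1.108; τ_1 = 49.39/1.108 = 44.56 years.
Leg 2: γ = 1/√(1 − 0.387²) = 1/√0.8502 = 1.085; τ_2 = 25.39/1.085 = 23.41 years.
Leg 3: 79.75 years is already measured aboard the probe.
Leg 4: 60.32 years is already measured aboard the probe.
Total: 44.56 + 23.41 + 79.75 + 60.32 years.

τ = 208 years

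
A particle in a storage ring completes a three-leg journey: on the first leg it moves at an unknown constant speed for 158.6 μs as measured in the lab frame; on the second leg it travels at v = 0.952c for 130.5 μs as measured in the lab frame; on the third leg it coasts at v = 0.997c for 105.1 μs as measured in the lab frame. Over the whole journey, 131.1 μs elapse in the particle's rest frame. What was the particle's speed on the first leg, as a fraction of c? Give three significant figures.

β = 0.852

Leg 1: speed unknown; τ_1 = 158.6/γ_1.
Leg 2: γ = 1/√(1 − 0.952²) = 1/√0.09370 = 3.267; τ_2 = 130.5/3.267 = 39.95 μs.
Leg 3: γ = 1/√(1 − 0.997²) = 1/√0.005991 = 12.92; τ_3 = 105.1/12.92 = 8.135 μs.
Total proper time: τ_1 + 39.95 + 8.135 = 131.1, so τ_1 = 131.1 − 48.08 = 83.02 μs.
γ_1 = 158.6/83.02 = 1.910; β = √(1 − 1/γ²) = √0.7260.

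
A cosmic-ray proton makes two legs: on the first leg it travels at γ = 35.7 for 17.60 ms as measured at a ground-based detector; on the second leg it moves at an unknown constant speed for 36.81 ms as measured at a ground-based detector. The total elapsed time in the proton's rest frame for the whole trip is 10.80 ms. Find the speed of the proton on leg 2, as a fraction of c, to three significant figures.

β = 0.960

Leg 1: γ = 35.7; τ_1 = 17.60/35.70 = 0.4930 ms.
Leg 2: speed unknown; τ_2 = 36.81/γ_2.
Total proper time: 0.4930 + τ_2 = 10.80, so τ_2 = 10.80 − 0.4930 = 10.31 ms.
γ_2 = 36.81/10.31 = 3.571; β = √(1 − 1/γ²) = √0.9216.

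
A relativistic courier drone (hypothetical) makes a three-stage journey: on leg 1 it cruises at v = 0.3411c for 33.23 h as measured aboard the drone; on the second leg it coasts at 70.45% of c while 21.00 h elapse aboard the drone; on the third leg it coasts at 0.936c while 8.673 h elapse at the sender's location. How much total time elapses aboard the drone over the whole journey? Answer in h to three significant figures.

τ = 57.3 h

Leg 1: 33.23 h is already measured aboard the drone.
Leg 2: 21.00 h is already measured aboard the drone.
Leg 3: γ = 1/√(1 − 0.936²) = 1/√0.1239 = 2.841; τ_3 = 8.673/2.841 = 3.053 h.
Total: 33.23 + 21.00 + 3.053 h.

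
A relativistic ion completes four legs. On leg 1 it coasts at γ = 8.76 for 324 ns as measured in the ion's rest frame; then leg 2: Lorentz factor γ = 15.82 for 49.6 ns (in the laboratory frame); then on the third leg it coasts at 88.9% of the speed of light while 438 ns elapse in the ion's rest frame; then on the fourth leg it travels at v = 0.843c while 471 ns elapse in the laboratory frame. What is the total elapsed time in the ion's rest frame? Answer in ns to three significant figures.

τ = 1020 ns

Leg 1: 324 ns is already measured in the ion's rest frame.
Leg 2: γ = 15.82; τ_2 = 49.6/15.82 = 3.135 ns.
Leg 3: 438 ns is already measured in the ion's rest frame.
Leg 4: γ = 1/√(1 − 0.843²) = 1/√0.2894 = 1.859; τ_4 = 471/1.859 = 253.4 ns.
Total: 324.0 + 3.135 + 438.0 + 253.4 ns.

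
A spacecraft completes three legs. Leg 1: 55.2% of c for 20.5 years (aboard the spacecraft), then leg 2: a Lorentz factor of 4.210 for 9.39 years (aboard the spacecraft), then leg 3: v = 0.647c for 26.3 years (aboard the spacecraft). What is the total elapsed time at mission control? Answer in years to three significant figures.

Δt = 98.6 years

Leg 1: β = 0.552; γ = 1/√(1 − 0.552²) = 1/√0.6953 = 1.199; Δt_1 = 1.199 × 20.5 = 24.58 years.
Leg 2: γ = 4.210; Δt_2 = 4.210 × 9.39 = 39.53 years.
Leg 3: γ = 1/√(1 − 0.647²) = 1/√0.5814 = 1.311; Δt_3 = 1.311 × 26.3 = 34.49 years.
Total: 24.58 + 39.53 + 34.49 years.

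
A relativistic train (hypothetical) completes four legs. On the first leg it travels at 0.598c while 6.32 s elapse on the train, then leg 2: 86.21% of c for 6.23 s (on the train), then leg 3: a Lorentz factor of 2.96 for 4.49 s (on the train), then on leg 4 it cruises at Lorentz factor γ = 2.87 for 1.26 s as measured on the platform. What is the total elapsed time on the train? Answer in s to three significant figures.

τ = 17.5 s

Leg 1: 6.32 s is already measured on the train.
Leg 2: 6.23 s is already measured on the train.
Leg 3: 4.49 s is already measured on the train.
Leg 4: γ = 2.87; τ_4 = 1.26/2.870 = 0.4390 s.
Total: 6.320 + 6.230 + 4.490 + 0.4390 s.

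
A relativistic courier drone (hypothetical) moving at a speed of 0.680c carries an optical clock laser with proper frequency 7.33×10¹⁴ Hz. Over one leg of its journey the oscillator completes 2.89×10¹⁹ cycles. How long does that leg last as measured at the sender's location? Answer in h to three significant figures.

γ = 1/√(1 − 0.680²) = 1/√0.5376 = 1.364
Proper time for N cycles: τ = N/f = 2.89×10¹⁹/(7.33×10¹⁴) = 3.943×10⁴ s = 10.95 h.
Lab-frame duration Δt = γτ = 1.364 × 10.95 = 14.94 h.

Δt = 14.9 h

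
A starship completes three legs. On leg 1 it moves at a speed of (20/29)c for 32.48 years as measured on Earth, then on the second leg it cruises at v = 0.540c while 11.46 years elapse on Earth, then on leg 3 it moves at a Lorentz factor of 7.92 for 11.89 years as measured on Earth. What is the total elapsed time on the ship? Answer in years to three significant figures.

Leg 1: γ = 1/√(1 − (20/29)²) = 29/21 ≈ 1.381; τ_1 = 32.48/1.381 = 23.52 years.
Leg 2: γ = 1/√(1 − 0.540²) = 1/√0.7084 = 1.188; τ_2 = 11.46/1.188 = 9.645 years.
Leg 3: γ = 7.92; τ_3 = 11.89/7.920 = 1.501 years.
Total: 23.52 + 9.645 + 1.501 years.

τ = 34.7 years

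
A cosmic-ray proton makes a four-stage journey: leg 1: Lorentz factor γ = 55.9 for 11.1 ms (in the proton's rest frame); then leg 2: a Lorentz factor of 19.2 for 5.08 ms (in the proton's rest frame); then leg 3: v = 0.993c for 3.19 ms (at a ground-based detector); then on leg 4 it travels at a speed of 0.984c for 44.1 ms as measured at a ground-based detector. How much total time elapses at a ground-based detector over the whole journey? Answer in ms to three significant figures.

Δt = 765 ms

Leg 1: γ = 55.9; Δt_1 = 55.90 × 11.1 = 620.5 ms.
Leg 2: γ = 19.2; Δt_2 = 19.20 × 5.08 = 97.54 ms.
Leg 3: 3.19 ms is already measured at a ground-based detector.
Leg 4: 44.1 ms is already measured at a ground-based detector.
Total: 620.5 + 97.54 + 3.190 + 44.10 ms.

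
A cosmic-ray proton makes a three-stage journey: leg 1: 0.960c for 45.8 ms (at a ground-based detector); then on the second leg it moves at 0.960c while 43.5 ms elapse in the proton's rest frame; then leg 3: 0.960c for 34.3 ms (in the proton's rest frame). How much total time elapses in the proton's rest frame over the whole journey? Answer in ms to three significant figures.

Leg 1: γ = 1/√(1 − 0.960²) = 25/7 ≈ 3.571; τ_1 = 45.8/3.571 = 12.82 ms.
Leg 2: 43.5 ms is already measured in the proton's rest frame.
Leg 3: 34.3 ms is already measured in the proton's rest frame.
Total: 12.82 + 43.50 + 34.30 ms.

τ = 90.6 ms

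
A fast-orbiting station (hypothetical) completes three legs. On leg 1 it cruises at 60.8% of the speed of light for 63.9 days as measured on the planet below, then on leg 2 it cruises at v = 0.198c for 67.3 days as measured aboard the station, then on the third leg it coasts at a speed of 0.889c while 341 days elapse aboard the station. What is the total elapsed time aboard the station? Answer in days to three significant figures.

τ = 459 days

Leg 1: β = 0.608; γ = 1/√(1 − 0.608²) = 1/√0.6303 = 1.260; τ_1 = 63.9/1.260 = 50.73 days.
Leg 2: 67.3 days is already measured aboard the station.
Leg 3: 341 days is already measured aboard the station.
Total: 50.73 + 67.30 + 341.0 days.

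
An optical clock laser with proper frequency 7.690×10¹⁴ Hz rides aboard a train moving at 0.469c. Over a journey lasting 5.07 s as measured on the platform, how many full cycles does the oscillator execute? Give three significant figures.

γ = 1/√(1 − 0.469²) = 1/√0.7800 = 1.132
The oscillator's own cycle count is N = f × τ where τ is the proper time on the train. τ = Δt/γ = 5.07/1.132 = 4.478 s = 4.478×10⁰ s.
N = 7.690×10¹⁴ × 4.478×10⁰ = 3.443×10¹⁵.

N = 3.44×10¹⁵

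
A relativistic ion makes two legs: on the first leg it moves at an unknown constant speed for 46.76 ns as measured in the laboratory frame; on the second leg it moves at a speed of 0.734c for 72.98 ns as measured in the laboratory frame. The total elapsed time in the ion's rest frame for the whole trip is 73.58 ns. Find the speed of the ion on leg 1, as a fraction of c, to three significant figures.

β = 0.858

Leg 1: speed unknown; τ_1 = 46.76/γ_1.
Leg 2: γ = 1/√(1 − 0.734²) = 1/√0.4612 = 1.472; τ_2 = 72.98/1.472 = 49.56 ns.
Total proper time: τ_1 + 49.56 = 73.58, so τ_1 = 73.58 − 49.56 = 24.02 ns.
γ_1 = 46.76/24.02 = 1.947; β = √(1 − 1/γ²) = √0.7362.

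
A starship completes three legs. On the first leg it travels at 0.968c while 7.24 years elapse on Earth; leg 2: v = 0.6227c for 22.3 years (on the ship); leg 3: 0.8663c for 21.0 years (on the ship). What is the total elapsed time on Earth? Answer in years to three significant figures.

Leg 1: 7.24 years is already measured on Earth.
Leg 2: γ = 1/√(1 − 0.6227²) = 1/√0.6122 = 1.278; Δt_2 = 1.278 × 22.3 = 28.50 years.
Leg 3: γ = 1/√(1 − 0.8663²) = 1/√0.2495 = 2.002; Δt_3 = 2.002 × 21.0 = 42.04 years.
Total: 7.240 + 28.50 + 42.04 years.

Δt = 77.8 years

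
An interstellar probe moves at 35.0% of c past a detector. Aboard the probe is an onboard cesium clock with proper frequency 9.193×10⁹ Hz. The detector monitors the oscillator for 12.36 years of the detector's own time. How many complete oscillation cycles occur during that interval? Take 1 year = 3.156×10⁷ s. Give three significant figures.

β = 0.350; γ = 1/√(1 − 0.350²) = 1/√0.8775 = 1.068
During 12.36 years of lab time, the oscillator's proper time advances by τ = Δt/γ = 12.36/1.068 = 11.58 years = 3.654×10⁸ s.
N = f × τ = 9.193×10⁹ × 3.654×10⁸ = 3.359×10¹⁸.

N = 3.36×10¹⁸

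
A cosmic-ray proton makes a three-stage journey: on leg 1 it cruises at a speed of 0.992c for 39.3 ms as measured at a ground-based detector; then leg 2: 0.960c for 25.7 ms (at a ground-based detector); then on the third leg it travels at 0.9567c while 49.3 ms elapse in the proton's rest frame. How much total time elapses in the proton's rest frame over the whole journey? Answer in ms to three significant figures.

τ = 61.5 ms

Leg 1: γ = 1/√(1 − 0.992²) = 1/√0.01594 = 7.922; τ_1 = 39.3/7.922 = 4.961 ms.
Leg 2: γ = 1/√(1 − 0.960²) = 25/7 ≈ 3.571; τ_2 = 25.7/3.571 = 7.196 ms.
Leg 3: 49.3 ms is already measured in the proton's rest frame.
Total: 4.961 + 7.196 + 49.30 ms.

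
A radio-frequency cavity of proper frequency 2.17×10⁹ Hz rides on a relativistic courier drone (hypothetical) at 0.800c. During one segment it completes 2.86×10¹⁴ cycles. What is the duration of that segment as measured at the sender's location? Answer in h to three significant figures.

γ = 1/√(1 − 0.800²) = 5/3 ≈ 1.667
Proper time for N cycles: τ = N/f = 2.86×10¹⁴/(2.17×10⁹) = 1.318×10⁵ s = 36.61 h.
Lab-frame duration Δt = γτ = 1.667 × 36.61 = 61.02 h.

Δt = 61.0 h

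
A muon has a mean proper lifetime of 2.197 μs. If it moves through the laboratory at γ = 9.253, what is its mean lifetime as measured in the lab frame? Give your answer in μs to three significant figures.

Δt = 20.3 μs

γ = 9.253
The rest-frame lifetime is the proper time; the lab measures the dilated interval Δt = γτ₀ = 9.253 × 2.197 μs.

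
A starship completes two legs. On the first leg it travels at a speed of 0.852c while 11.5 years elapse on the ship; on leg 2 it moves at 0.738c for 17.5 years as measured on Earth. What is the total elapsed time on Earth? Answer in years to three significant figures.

Δt = 39.5 years

Leg 1: γ = 1/√(1 − 0.852²) = 1/√0.2741 = 1.910; Δt_1 = 1.910 × 11.5 = 21.97 years.
Leg 2: 17.5 years is already measured on Earth.
Total: 21.97 + 17.50 years.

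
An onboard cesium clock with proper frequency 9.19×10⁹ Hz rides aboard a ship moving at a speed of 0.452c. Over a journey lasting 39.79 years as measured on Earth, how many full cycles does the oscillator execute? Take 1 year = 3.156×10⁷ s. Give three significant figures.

γ = 1/√(1 − 0.452²) = 1/√0.7957 = 1.121
The oscillator's own cycle count is N = f × τ where τ is the proper time on the ship. τ = Δt/γ = 39.79/1.121 = 35.49 years = 1.120×10⁹ s.
N = 9.19×10⁹ × 1.120×10⁹ = 1.029×10¹⁹.

N = 1.03×10¹⁹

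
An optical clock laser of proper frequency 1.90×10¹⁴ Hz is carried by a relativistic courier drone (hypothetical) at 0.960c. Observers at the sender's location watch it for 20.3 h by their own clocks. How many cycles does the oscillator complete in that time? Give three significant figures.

N = 3.89×10¹⁸

γ = 1/√(1 − 0.960²) = 25/7 ≈ 3.571
During 20.3 h of lab time, the oscillator's proper time advances by τ = Δt/γ = 20.3/3.571 = 5.684 h = 2.046×10⁴ s.
N = f × τ = 1.90×10¹⁴ × 2.046×10⁴ = 3.888×10¹⁸.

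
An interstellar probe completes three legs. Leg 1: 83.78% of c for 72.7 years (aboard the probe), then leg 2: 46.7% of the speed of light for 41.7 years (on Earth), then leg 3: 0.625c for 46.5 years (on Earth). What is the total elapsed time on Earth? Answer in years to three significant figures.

Leg 1: β = 0.8378; γ = 1/√(1 − 0.8378²) = 1/√0.2981 = 1.832; Δt_1 = 1.832 × 72.7 = 133.2 years.
Leg 2: 41.7 years is already measured on Earth.
Leg 3: 46.5 years is already measured on Earth.
Total: 133.2 + 41.70 + 46.50 years.

Δt = 221 years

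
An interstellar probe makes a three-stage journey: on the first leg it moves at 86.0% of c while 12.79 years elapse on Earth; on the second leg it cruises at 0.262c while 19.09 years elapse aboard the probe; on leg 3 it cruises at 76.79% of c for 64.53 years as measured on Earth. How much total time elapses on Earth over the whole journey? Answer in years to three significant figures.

Leg 1: 12.79 years is already measured on Earth.
Leg 2: γ = 1/√(1 − 0.262²) = 1/√0.9314 = 1.036; Δt_2 = 1.036 × 19.09 = 19.78 years.
Leg 3: 64.53 years is already measured on Earth.
Total: 12.79 + 19.78 + 64.53 years.

Δt = 97.1 years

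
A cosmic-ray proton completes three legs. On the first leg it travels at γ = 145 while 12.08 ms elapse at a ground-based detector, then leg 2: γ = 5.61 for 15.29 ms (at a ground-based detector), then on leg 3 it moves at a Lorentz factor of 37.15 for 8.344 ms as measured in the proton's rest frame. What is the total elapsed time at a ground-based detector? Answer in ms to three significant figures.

Leg 1: 12.08 ms is already measured at a ground-based detector.
Leg 2: 15.29 ms is already measured at a ground-based detector.
Leg 3: γ = 37.15; Δt_3 = 37.15 × 8.344 = 310.0 ms.
Total: 12.08 + 15.29 + 310.0 ms.

Δt = 337 ms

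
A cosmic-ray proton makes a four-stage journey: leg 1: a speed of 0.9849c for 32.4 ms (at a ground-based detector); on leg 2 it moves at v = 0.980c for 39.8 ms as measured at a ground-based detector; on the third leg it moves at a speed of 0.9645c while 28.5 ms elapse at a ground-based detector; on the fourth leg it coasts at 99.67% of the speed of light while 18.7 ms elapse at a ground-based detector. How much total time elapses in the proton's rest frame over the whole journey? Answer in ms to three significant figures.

Leg 1: γ = 1/√(1 − 0.9849²) = 1/√0.02997 = 5.776; τ_1 = 32.4/5.776 = 5.609 ms.
Leg 2: γ = 1/√(1 − 0.980²) = 1/√0.03960 = 5.025; τ_2 = 39.8/5.025 = 7.920 ms.
Leg 3: γ = 1/√(1 − 0.9645²) = 1/√0.06974 = 3.787; τ_3 = 28.5/3.787 = 7.526 ms.
Leg 4: β = 0.9967; γ = 1/√(1 − 0.9967²) = 1/√0.006589 = 12.32; τ_4 = 18.7/12.32 = 1.518 ms.
Total: 5.609 + 7.920 + 7.526 + 1.518 ms.

τ = 22.6 ms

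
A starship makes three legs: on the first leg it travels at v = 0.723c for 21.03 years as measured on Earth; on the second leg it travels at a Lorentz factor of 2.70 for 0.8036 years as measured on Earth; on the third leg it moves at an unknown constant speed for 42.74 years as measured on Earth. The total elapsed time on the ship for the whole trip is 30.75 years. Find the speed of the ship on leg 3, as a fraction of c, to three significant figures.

Leg 1: γ = 1/√(1 − 0.723²) = 1/√0.4773 = 1.447; τ_1 = 21.03/1.447 = 14.53 years.
Leg 2: γ = 2.70; τ_2 = 0.8036/2.700 = 0.2976 years.
Leg 3: speed unknown; τ_3 = 42.74/γ_3.
Total proper time: 14.53 + 0.2976 + τ_3 = 30.75, so τ_3 = 30.75 − 14.83 = 15.92 years.
γ_3 = 42.74/15.92 = 2.684; β = √(1 − 1/γ²) = √0.8612.

β = 0.928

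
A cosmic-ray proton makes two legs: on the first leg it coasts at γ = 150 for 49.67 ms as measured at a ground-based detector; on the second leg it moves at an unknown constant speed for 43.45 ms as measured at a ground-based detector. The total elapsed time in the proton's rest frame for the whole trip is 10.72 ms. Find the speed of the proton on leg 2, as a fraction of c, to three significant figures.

Leg 1: γ = 150; τ_1 = 49.67/150.0 = 0.3311 ms.
Leg 2: speed unknown; τ_2 = 43.45/γ_2.
Total proper time: 0.3311 + τ_2 = 10.72, so τ_2 = 10.72 − 0.3311 = 10.39 ms.
γ_2 = 43.45/10.39 = 4.182; β = √(1 − 1/γ²) = √0.9428.

β = 0.971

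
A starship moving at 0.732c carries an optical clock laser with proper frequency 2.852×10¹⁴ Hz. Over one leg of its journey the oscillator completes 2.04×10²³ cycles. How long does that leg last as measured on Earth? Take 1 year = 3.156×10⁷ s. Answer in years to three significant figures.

γ = 1/√(1 − 0.732²) = 1/√0.4642 = 1.468
Proper time for N cycles: τ = N/f = 2.04×10²³/(2.852×10¹⁴) = 7.153×10⁸ s = 22.66 years.
Lab-frame duration Δt = γτ = 1.468 × 22.66 = 33.27 years.

Δt = 33.3 years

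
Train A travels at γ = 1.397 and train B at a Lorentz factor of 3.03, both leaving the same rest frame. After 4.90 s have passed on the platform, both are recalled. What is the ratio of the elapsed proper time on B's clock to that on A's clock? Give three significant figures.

τ_B/τ_A = 0.461

A: γ = 1.397. B: γ = 3.03.
τ_A/τ_B = γ_B/γ_A = 3.030/1.397 = 2.169, so τ_B/τ_A = 0.4611.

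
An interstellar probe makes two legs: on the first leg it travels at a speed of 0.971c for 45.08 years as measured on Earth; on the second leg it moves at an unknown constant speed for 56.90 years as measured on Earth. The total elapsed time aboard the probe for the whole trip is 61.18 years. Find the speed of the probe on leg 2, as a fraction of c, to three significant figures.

β = 0.464

Leg 1: γ = 1/√(1 − 0.971²) = 1/√0.05716 = 4.183; τ_1 = 45.08/4.183 = 10.78 years.
Leg 2: speed unknown; τ_2 = 56.90/γ_2.
Total proper time: 10.78 + τ_2 = 61.18, so τ_2 = 61.18 − 10.78 = 50.40 years.
γ_2 = 56.90/50.40 = 1.129; β = √(1 − 1/γ²) = √0.2153.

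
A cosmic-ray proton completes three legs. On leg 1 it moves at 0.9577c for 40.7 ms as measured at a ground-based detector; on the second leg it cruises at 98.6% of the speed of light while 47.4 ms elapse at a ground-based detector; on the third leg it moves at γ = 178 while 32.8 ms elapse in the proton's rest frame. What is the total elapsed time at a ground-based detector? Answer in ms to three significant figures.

Δt = 5930 ms

Leg 1: 40.7 ms is already measured at a ground-based detector.
Leg 2: 47.4 ms is already measured at a ground-based detector.
Leg 3: γ = 178; Δt_3 = 178.0 × 32.8 = 5838 ms.
Total: 40.70 + 47.40 + 5838 ms.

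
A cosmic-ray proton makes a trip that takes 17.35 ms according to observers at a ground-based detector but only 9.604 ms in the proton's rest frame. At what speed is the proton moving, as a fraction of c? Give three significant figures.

β = 0.833

The proper time is measured in the proton's rest frame (both events occur at the proton's location); Δt is measured at a ground-based detector. γ = Δt/τ = 17.35/9.604 = 1.807.
β = √(1 − 1/γ²) = √(1 − 0.3064) = √0.6936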